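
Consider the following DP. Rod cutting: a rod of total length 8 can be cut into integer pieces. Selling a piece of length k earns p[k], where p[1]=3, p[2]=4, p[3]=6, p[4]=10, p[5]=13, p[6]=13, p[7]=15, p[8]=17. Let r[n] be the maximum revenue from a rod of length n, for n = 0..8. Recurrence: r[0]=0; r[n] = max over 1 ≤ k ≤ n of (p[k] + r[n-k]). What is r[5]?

   n    0    1    2    3    4    5    6    7    8
r[n]    0    3    6    9   12   15   18   21   24

15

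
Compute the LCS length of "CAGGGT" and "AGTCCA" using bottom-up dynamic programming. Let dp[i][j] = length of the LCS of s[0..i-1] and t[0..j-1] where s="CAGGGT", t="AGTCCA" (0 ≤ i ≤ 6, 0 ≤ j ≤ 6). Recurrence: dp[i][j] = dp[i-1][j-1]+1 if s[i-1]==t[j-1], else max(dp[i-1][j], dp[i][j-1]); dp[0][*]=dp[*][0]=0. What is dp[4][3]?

   ''  A  G  T  C  C  A
''  0  0  0  0  0  0  0
 C  0  0  0  0  1  1  1
 A  0  1  1  1  1  1  2
 G  0  1  2  2  2  2  2
 G  0  1  2  2  2  2  2
 G  0  1  2  2  2  2  2
 T  0  1  2  3  3  3  3

2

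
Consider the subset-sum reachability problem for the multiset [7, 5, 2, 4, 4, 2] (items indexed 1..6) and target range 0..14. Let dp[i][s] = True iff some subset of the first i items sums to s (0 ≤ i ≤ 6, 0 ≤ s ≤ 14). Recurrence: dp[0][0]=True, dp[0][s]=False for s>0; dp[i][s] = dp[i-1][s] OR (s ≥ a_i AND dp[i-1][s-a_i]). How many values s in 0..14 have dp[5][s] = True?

13

i\s   0   1   2   3   4   5   6   7   8   9  10  11  12  13  14
  0   T   F   F   F   F   F   F   F   F   F   F   F   F   F   F
  1   T   F   F   F   F   F   F   T   F   F   F   F   F   F   F
  2   T   F   F   F   F   T   F   T   F   F   F   F   T   F   F
  3   T   F   T   F   F   T   F   T   F   T   F   F   T   F   T
  4   T   F   T   F   T   T   T   T   F   T   F   T   T   T   T
  5   T   F   T   F   T   T   T   T   T   T   T   T   T   T   T
  6   T   F   T   F   T   T   T   T   T   T   T   T   T   T   T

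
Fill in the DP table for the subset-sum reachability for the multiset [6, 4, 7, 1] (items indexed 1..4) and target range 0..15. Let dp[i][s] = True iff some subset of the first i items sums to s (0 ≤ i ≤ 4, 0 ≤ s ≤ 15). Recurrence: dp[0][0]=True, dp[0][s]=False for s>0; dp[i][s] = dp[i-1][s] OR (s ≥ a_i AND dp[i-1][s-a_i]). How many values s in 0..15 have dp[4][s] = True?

i\s   0   1   2   3   4   5   6   7   8   9  10  11  12  13  14  15
  0   T   F   F   F   F   F   F   F   F   F   F   F   F   F   F   F
  1   T   F   F   F   F   F   T   F   F   F   F   F   F   F   F   F
  2   T   F   F   F   T   F   T   F   F   F   T   F   F   F   F   F
  3   T   F   F   F   T   F   T   T   F   F   T   T   F   T   F   F
  4   T   T   F   F   T   T   T   T   T   F   T   T   T   T   T   F

12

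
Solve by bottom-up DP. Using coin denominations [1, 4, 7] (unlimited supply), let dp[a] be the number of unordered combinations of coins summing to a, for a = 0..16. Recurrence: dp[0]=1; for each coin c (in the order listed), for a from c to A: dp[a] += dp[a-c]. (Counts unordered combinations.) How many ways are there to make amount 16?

9

after  coin     0     1     2     3     4     5     6     7     8     9    10    11    12    13    14    15    16
          1     1     1     1     1     1     1     1     1     1     1     1     1     1     1     1     1     1
          4     1     1     1     1     2     2     2     2     3     3     3     3     4     4     4     4     5
          7     1     1     1     1     2     2     2     3     4     4     4     5     6     6     7     8     9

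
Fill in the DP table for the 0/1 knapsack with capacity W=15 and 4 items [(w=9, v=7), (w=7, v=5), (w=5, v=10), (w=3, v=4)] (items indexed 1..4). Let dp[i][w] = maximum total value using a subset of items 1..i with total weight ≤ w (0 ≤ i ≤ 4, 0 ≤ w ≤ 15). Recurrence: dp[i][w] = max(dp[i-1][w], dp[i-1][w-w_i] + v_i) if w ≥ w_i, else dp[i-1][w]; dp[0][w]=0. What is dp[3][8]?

10

i\w   0   1   2   3   4   5   6   7   8   9  10  11  12  13  14  15
  0   0   0   0   0   0   0   0   0   0   0   0   0   0   0   0   0
  1   0   0   0   0   0   0   0   0   0   7   7   7   7   7   7   7
  2   0   0   0   0   0   0   0   5   5   7   7   7   7   7   7   7
  3   0   0   0   0   0  10  10  10  10  10  10  10  15  15  17  17
  4   0   0   0   4   4  10  10  10  14  14  14  14  15  15  17  19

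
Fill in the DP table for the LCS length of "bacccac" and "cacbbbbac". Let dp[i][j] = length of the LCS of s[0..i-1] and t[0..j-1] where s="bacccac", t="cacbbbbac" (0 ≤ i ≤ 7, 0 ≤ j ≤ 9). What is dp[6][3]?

2

   ''  c  a  c  b  b  b  b  a  c
''  0  0  0  0  0  0  0  0  0  0
 b  0  0  0  0  1  1  1  1  1  1
 a  0  0  1  1  1  1  1  1  2  2
 c  0  1  1  2  2  2  2  2  2  3
 c  0  1  1  2  2  2  2  2  2  3
 c  0  1  1  2  2  2  2  2  2  3
 a  0  1  2  2  2  2  2  2  3  3
 c  0  1  2  3  3  3  3  3  3  4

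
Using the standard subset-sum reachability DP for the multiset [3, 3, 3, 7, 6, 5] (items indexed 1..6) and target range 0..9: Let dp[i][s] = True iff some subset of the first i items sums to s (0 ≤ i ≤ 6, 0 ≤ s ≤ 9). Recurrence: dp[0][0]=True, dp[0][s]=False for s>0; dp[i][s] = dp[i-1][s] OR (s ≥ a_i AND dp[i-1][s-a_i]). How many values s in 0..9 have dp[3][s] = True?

i\s   0   1   2   3   4   5   6   7   8   9
  0   T   F   F   F   F   F   F   F   F   F
  1   T   F   F   T   F   F   F   F   F   F
  2   T   F   F   T   F   F   T   F   F   F
  3   T   F   F   T   F   F   T   F   F   T
  4   T   F   F   T   F   F   T   T   F   T
  5   T   F   F   T   F   F   T   T   F   T
  6   T   F   F   T   F   T   T   T   T   T

4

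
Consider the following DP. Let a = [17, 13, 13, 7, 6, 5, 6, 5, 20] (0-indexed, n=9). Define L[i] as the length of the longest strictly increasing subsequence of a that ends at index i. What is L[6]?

2

   i    0    1    2    3    4    5    6    7    8
a[i]   17   13   13    7    6    5    6    5   20
L[i]    1    1    1    1    1    1    2    1    3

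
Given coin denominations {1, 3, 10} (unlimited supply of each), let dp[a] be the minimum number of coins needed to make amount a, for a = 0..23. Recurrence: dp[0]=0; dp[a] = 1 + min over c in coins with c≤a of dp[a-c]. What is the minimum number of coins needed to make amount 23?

 a  0  1  2  3  4  5  6  7  8  9 10 11 12 13 14 15 16 17 18 19 20 21 22 23
dp  0  1  2  1  2  3  2  3  4  3  1  2  3  2  3  4  3  4  5  4  2  3  4  3

3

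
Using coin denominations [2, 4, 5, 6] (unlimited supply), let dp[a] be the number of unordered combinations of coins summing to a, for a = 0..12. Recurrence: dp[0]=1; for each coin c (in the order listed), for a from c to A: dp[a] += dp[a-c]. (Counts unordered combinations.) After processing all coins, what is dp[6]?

after  coin     0     1     2     3     4     5     6     7     8     9    10    11    12
          2     1     0     1     0     1     0     1     0     1     0     1     0     1
          4     1     0     1     0     2     0     2     0     3     0     3     0     4
          5     1     0     1     0     2     1     2     1     3     2     4     2     5
          6     1     0     1     0     2     1     3     1     4     2     6     3     8

3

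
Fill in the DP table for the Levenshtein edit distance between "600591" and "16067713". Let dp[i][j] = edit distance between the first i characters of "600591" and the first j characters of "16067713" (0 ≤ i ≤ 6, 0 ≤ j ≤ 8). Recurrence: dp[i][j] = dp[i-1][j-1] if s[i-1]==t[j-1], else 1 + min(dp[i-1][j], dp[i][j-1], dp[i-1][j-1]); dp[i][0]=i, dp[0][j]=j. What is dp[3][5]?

3

   ''  1  6  0  6  7  7  1  3
''  0  1  2  3  4  5  6  7  8
 6  1  1  1  2  3  4  5  6  7
 0  2  2  2  1  2  3  4  5  6
 0  3  3  3  2  2  3  4  5  6
 5  4  4  4  3  3  3  4  5  6
 9  5  5  5  4  4  4  4  5  6
 1  6  5  6  5  5  5  5  4  5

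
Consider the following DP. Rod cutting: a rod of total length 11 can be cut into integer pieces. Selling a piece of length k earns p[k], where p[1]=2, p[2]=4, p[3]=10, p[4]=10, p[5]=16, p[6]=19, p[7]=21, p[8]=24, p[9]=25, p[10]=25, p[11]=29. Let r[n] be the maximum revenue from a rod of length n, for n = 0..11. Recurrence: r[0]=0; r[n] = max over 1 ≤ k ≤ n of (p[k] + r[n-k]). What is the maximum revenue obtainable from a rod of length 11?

   n    0    1    2    3    4    5    6    7    8    9   10   11
r[n]    0    2    4   10   12   16   20   22   26   30   32   36

36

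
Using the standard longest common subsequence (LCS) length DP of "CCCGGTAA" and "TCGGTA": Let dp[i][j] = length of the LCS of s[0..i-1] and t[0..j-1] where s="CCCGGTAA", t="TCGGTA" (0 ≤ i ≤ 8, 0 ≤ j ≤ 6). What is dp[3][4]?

   ''  T  C  G  G  T  A
''  0  0  0  0  0  0  0
 C  0  0  1  1  1  1  1
 C  0  0  1  1  1  1  1
 C  0  0  1  1  1  1  1
 G  0  0  1  2  2  2  2
 G  0  0  1  2  3  3  3
 T  0  1  1  2  3  4  4
 A  0  1  1  2  3  4  5
 A  0  1  1  2  3  4  5

1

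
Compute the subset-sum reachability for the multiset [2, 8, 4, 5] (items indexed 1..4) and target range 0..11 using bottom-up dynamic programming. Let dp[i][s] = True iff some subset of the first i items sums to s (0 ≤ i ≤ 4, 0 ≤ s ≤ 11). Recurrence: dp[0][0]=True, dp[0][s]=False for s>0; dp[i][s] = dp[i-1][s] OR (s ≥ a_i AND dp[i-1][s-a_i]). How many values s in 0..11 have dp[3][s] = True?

6

i\s   0   1   2   3   4   5   6   7   8   9  10  11
  0   T   F   F   F   F   F   F   F   F   F   F   F
  1   T   F   T   F   F   F   F   F   F   F   F   F
  2   T   F   T   F   F   F   F   F   T   F   T   F
  3   T   F   T   F   T   F   T   F   T   F   T   F
  4   T   F   T   F   T   T   T   T   T   T   T   T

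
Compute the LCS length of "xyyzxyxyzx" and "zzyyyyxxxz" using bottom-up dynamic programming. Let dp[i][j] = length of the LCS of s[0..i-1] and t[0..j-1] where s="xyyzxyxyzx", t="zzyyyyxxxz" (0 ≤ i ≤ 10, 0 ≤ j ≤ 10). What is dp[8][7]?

   ''  z  z  y  y  y  y  x  x  x  z
''  0  0  0  0  0  0  0  0  0  0  0
 x  0  0  0  0  0  0  0  1  1  1  1
 y  0  0  0  1  1  1  1  1  1  1  1
 y  0  0  0  1  2  2  2  2  2  2  2
 z  0  1  1  1  2  2  2  2  2  2  3
 x  0  1  1  1  2  2  2  3  3  3  3
 y  0  1  1  2  2  3  3  3  3  3  3
 x  0  1  1  2  2  3  3  4  4  4  4
 y  0  1  1  2  3  3  4  4  4  4  4
 z  0  1  2  2  3  3  4  4  4  4  5
 x  0  1  2  2  3  3  4  5  5  5  5

4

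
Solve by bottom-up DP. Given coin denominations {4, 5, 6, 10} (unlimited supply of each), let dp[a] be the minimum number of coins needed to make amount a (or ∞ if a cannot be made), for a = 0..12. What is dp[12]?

2

 a  0  1  2  3  4  5  6  7  8  9 10 11 12
dp  0  -  -  -  1  1  1  -  2  2  1  2  2
(- denotes ∞ / unreachable)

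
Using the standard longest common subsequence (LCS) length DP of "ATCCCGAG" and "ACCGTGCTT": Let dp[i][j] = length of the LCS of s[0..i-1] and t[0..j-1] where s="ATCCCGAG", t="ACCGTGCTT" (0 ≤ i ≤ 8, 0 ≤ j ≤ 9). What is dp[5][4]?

   ''  A  C  C  G  T  G  C  T  T
''  0  0  0  0  0  0  0  0  0  0
 A  0  1  1  1  1  1  1  1  1  1
 T  0  1  1  1  1  2  2  2  2  2
 C  0  1  2  2  2  2  2  3  3  3
 C  0  1  2  3  3  3  3  3  3  3
 C  0  1  2  3  3  3  3  4  4  4
 G  0  1  2  3  4  4  4  4  4  4
 A  0  1  2  3  4  4  4  4  4  4
 G  0  1  2  3  4  4  5  5  5  5

3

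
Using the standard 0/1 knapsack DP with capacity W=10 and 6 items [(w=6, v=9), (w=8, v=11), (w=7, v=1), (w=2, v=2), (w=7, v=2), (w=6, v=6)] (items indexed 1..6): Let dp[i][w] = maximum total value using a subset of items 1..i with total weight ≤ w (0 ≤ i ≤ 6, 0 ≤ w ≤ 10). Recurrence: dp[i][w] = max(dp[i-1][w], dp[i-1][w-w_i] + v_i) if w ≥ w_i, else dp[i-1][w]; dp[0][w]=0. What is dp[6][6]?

9

i\w   0   1   2   3   4   5   6   7   8   9  10
  0   0   0   0   0   0   0   0   0   0   0   0
  1   0   0   0   0   0   0   9   9   9   9   9
  2   0   0   0   0   0   0   9   9  11  11  11
  3   0   0   0   0   0   0   9   9  11  11  11
  4   0   0   2   2   2   2   9   9  11  11  13
  5   0   0   2   2   2   2   9   9  11  11  13
  6   0   0   2   2   2   2   9   9  11  11  13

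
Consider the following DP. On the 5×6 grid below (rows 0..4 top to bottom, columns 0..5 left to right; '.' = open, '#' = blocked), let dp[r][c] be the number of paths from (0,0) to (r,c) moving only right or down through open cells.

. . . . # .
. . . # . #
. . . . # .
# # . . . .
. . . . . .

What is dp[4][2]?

6

r\c   0   1   2   3   4   5
  0   1   1   1   1   0   0
  1   1   2   3   0   0   0
  2   1   3   6   6   0   0
  3   0   0   6  12  12  12
  4   0   0   6  18  30  42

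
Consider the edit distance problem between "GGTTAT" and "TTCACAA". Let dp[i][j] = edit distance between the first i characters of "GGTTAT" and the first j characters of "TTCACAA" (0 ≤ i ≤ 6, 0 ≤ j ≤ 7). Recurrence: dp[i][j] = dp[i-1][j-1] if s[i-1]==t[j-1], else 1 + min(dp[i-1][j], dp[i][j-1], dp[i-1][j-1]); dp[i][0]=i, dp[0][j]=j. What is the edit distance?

   ''  T  T  C  A  C  A  A
''  0  1  2  3  4  5  6  7
 G  1  1  2  3  4  5  6  7
 G  2  2  2  3  4  5  6  7
 T  3  2  2  3  4  5  6  7
 T  4  3  2  3  4  5  6  7
 A  5  4  3  3  3  4  5  6
 T  6  5  4  4  4  4  5  6

6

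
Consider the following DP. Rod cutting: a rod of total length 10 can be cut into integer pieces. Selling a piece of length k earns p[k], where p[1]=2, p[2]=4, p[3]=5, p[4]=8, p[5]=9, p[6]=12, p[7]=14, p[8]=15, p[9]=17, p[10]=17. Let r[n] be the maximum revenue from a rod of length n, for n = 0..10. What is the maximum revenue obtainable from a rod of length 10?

20

   n    0    1    2    3    4    5    6    7    8    9   10
r[n]    0    2    4    6    8   10   12   14   16   18   20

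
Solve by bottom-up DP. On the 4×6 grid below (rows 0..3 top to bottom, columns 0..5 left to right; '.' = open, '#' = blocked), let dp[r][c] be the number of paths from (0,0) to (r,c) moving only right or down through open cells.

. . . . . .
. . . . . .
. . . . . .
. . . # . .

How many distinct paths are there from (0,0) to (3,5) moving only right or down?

r\c   0   1   2   3   4   5
  0   1   1   1   1   1   1
  1   1   2   3   4   5   6
  2   1   3   6  10  15  21
  3   1   4  10   0  15  36

36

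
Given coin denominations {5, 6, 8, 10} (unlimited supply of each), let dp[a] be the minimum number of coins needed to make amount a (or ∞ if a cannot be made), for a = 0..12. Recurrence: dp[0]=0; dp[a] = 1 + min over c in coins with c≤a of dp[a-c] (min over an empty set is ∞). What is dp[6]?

 a  0  1  2  3  4  5  6  7  8  9 10 11 12
dp  0  -  -  -  -  1  1  -  1  -  1  2  2
(- denotes ∞ / unreachable)

1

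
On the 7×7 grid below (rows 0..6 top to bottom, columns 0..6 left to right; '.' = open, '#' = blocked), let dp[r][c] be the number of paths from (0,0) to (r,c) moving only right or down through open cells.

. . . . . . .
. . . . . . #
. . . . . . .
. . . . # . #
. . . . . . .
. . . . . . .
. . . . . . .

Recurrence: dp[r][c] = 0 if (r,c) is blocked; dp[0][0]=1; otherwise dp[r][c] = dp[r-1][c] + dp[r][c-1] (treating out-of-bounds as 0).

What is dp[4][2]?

r\c   0   1   2   3   4   5   6
  0   1   1   1   1   1   1   1
  1   1   2   3   4   5   6   0
  2   1   3   6  10  15  21  21
  3   1   4  10  20   0  21   0
  4   1   5  15  35  35  56  56
  5   1   6  21  56  91 147 203
  6   1   7  28  84 175 322 525

15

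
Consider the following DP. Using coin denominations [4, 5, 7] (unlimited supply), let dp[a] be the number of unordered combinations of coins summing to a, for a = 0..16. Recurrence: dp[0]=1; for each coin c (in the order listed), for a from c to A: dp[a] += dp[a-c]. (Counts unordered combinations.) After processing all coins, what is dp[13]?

1

after  coin     0     1     2     3     4     5     6     7     8     9    10    11    12    13    14    15    16
          4     1     0     0     0     1     0     0     0     1     0     0     0     1     0     0     0     1
          5     1     0     0     0     1     1     0     0     1     1     1     0     1     1     1     1     1
          7     1     0     0     0     1     1     0     1     1     1     1     1     2     1     2     2     2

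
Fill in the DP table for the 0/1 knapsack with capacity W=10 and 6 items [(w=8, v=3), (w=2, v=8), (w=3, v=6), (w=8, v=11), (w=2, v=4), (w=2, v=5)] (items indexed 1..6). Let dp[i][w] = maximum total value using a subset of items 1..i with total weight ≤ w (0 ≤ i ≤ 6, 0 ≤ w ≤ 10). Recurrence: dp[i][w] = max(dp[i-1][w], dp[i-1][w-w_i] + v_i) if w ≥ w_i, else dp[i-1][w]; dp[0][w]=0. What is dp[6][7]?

19

i\w   0   1   2   3   4   5   6   7   8   9  10
  0   0   0   0   0   0   0   0   0   0   0   0
  1   0   0   0   0   0   0   0   0   3   3   3
  2   0   0   8   8   8   8   8   8   8   8  11
  3   0   0   8   8   8  14  14  14  14  14  14
  4   0   0   8   8   8  14  14  14  14  14  19
  5   0   0   8   8  12  14  14  18  18  18  19
  6   0   0   8   8  13  14  17  19  19  23  23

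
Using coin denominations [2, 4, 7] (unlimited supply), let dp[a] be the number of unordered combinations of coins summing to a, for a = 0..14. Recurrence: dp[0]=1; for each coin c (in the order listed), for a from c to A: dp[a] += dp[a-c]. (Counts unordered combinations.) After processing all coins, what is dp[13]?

2

after  coin     0     1     2     3     4     5     6     7     8     9    10    11    12    13    14
          2     1     0     1     0     1     0     1     0     1     0     1     0     1     0     1
          4     1     0     1     0     2     0     2     0     3     0     3     0     4     0     4
          7     1     0     1     0     2     0     2     1     3     1     3     2     4     2     5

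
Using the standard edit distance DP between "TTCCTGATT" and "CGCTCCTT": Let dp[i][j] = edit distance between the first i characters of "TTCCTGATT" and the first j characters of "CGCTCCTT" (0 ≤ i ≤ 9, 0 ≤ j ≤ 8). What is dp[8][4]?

   ''  C  G  C  T  C  C  T  T
''  0  1  2  3  4  5  6  7  8
 T  1  1  2  3  3  4  5  6  7
 T  2  2  2  3  3  4  5  5  6
 C  3  2  3  2  3  3  4  5  6
 C  4  3  3  3  3  3  3  4  5
 T  5  4  4  4  3  4  4  3  4
 G  6  5  4  5  4  4  5  4  4
 A  7  6  5  5  5  5  5  5  5
 T  8  7  6  6  5  6  6  5  5
 T  9  8  7  7  6  6  7  6  5

5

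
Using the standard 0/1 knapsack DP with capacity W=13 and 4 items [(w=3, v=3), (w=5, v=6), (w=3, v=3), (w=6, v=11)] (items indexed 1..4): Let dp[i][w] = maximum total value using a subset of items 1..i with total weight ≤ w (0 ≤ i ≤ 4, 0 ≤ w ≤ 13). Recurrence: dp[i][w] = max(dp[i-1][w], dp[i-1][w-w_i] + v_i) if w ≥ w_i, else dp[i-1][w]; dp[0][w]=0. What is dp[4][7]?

i\w   0   1   2   3   4   5   6   7   8   9  10  11  12  13
  0   0   0   0   0   0   0   0   0   0   0   0   0   0   0
  1   0   0   0   3   3   3   3   3   3   3   3   3   3   3
  2   0   0   0   3   3   6   6   6   9   9   9   9   9   9
  3   0   0   0   3   3   6   6   6   9   9   9  12  12  12
  4   0   0   0   3   3   6  11  11  11  14  14  17  17  17

11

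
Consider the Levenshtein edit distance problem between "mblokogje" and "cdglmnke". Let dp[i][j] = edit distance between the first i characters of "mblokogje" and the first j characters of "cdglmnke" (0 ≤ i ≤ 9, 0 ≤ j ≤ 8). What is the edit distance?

8

   ''  c  d  g  l  m  n  k  e
''  0  1  2  3  4  5  6  7  8
 m  1  1  2  3  4  4  5  6  7
 b  2  2  2  3  4  5  5  6  7
 l  3  3  3  3  3  4  5  6  7
 o  4  4  4  4  4  4  5  6  7
 k  5  5  5  5  5  5  5  5  6
 o  6  6  6  6  6  6  6  6  6
 g  7  7  7  6  7  7  7  7  7
 j  8  8  8  7  7  8  8  8  8
 e  9  9  9  8  8  8  9  9  8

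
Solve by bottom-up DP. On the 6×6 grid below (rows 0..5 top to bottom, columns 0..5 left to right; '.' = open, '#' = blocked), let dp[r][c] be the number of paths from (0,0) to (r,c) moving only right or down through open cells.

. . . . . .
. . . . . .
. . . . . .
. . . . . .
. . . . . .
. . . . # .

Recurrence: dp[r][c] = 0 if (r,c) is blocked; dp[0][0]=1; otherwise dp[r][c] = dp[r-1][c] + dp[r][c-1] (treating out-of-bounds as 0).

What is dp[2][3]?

r\c   0   1   2   3   4   5
  0   1   1   1   1   1   1
  1   1   2   3   4   5   6
  2   1   3   6  10  15  21
  3   1   4  10  20  35  56
  4   1   5  15  35  70 126
  5   1   6  21  56   0 126

10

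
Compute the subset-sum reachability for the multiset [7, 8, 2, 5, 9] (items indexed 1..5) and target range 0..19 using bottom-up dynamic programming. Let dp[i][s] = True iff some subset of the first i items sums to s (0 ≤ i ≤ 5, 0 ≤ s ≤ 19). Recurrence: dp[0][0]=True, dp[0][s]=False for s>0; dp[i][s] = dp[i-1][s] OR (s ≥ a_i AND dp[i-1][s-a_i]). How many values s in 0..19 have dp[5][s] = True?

16

i\s   0   1   2   3   4   5   6   7   8   9  10  11  12  13  14  15  16  17  18  19
  0   T   F   F   F   F   F   F   F   F   F   F   F   F   F   F   F   F   F   F   F
  1   T   F   F   F   F   F   F   T   F   F   F   F   F   F   F   F   F   F   F   F
  2   T   F   F   F   F   F   F   T   T   F   F   F   F   F   F   T   F   F   F   F
  3   T   F   T   F   F   F   F   T   T   T   T   F   F   F   F   T   F   T   F   F
  4   T   F   T   F   F   T   F   T   T   T   T   F   T   T   T   T   F   T   F   F
  5   T   F   T   F   F   T   F   T   T   T   T   T   T   T   T   T   T   T   T   T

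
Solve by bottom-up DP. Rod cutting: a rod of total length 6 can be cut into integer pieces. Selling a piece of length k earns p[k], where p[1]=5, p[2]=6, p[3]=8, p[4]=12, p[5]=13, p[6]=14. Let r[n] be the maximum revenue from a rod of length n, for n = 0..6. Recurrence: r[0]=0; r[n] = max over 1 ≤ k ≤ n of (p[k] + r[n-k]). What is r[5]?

25

   n    0    1    2    3    4    5    6
r[n]    0    5   10   15   20   25   30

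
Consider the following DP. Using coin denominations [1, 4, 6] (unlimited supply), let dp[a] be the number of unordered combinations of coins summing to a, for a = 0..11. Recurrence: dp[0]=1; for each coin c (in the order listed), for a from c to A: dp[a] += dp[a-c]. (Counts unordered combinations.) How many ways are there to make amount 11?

5

after  coin     0     1     2     3     4     5     6     7     8     9    10    11
          1     1     1     1     1     1     1     1     1     1     1     1     1
          4     1     1     1     1     2     2     2     2     3     3     3     3
          6     1     1     1     1     2     2     3     3     4     4     5     5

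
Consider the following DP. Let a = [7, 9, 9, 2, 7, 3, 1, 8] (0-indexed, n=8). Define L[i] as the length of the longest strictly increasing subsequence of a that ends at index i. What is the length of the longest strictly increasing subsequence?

3

   i    0    1    2    3    4    5    6    7
a[i]    7    9    9    2    7    3    1    8
L[i]    1    2    2    1    2    2    1    3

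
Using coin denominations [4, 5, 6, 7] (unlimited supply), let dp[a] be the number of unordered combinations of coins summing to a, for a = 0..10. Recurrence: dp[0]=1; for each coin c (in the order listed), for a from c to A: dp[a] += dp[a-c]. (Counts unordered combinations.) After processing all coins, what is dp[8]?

1

after  coin     0     1     2     3     4     5     6     7     8     9    10
          4     1     0     0     0     1     0     0     0     1     0     0
          5     1     0     0     0     1     1     0     0     1     1     1
          6     1     0     0     0     1     1     1     0     1     1     2
          7     1     0     0     0     1     1     1     1     1     1     2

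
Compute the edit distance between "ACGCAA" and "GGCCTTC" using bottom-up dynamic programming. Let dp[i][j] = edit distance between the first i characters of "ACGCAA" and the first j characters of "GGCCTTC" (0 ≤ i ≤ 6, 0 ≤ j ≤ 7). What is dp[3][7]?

   ''  G  G  C  C  T  T  C
''  0  1  2  3  4  5  6  7
 A  1  1  2  3  4  5  6  7
 C  2  2  2  2  3  4  5  6
 G  3  2  2  3  3  4  5  6
 C  4  3  3  2  3  4  5  5
 A  5  4  4  3  3  4  5  6
 A  6  5  5  4  4  4  5  6

6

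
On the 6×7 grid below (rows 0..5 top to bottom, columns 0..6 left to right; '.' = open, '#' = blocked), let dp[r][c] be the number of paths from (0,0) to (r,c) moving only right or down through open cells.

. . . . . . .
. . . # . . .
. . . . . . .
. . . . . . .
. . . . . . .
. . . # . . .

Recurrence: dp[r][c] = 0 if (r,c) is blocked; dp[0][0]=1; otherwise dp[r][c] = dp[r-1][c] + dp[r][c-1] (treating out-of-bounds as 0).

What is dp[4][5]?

86

r\c   0   1   2   3   4   5   6
  0   1   1   1   1   1   1   1
  1   1   2   3   0   1   2   3
  2   1   3   6   6   7   9  12
  3   1   4  10  16  23  32  44
  4   1   5  15  31  54  86 130
  5   1   6  21   0  54 140 270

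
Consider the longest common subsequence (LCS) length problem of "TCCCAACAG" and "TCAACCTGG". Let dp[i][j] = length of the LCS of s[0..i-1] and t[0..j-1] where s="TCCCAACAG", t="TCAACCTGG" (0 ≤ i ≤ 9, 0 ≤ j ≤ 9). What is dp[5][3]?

   ''  T  C  A  A  C  C  T  G  G
''  0  0  0  0  0  0  0  0  0  0
 T  0  1  1  1  1  1  1  1  1  1
 C  0  1  2  2  2  2  2  2  2  2
 C  0  1  2  2  2  3  3  3  3  3
 C  0  1  2  2  2  3  4  4  4  4
 A  0  1  2  3  3  3  4  4  4  4
 A  0  1  2  3  4  4  4  4  4  4
 C  0  1  2  3  4  5  5  5  5  5
 A  0  1  2  3  4  5  5  5  5  5
 G  0  1  2  3  4  5  5  5  6  6

3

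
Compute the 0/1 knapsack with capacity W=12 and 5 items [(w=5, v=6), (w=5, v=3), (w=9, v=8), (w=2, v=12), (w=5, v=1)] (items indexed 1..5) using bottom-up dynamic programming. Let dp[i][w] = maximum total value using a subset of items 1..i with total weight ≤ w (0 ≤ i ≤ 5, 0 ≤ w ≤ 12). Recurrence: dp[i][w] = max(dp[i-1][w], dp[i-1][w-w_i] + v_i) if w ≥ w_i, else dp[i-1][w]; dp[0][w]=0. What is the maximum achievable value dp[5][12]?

i\w   0   1   2   3   4   5   6   7   8   9  10  11  12
  0   0   0   0   0   0   0   0   0   0   0   0   0   0
  1   0   0   0   0   0   6   6   6   6   6   6   6   6
  2   0   0   0   0   0   6   6   6   6   6   9   9   9
  3   0   0   0   0   0   6   6   6   6   8   9   9   9
  4   0   0  12  12  12  12  12  18  18  18  18  20  21
  5   0   0  12  12  12  12  12  18  18  18  18  20  21

21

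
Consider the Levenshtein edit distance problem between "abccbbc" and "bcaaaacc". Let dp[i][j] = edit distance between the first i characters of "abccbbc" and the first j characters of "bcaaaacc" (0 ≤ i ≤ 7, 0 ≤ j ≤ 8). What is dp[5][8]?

   ''  b  c  a  a  a  a  c  c
''  0  1  2  3  4  5  6  7  8
 a  1  1  2  2  3  4  5  6  7
 b  2  1  2  3  3  4  5  6  7
 c  3  2  1  2  3  4  5  5  6
 c  4  3  2  2  3  4  5  5  5
 b  5  4  3  3  3  4  5  6  6
 b  6  5  4  4  4  4  5  6  7
 c  7  6  5  5  5  5  5  5  6

6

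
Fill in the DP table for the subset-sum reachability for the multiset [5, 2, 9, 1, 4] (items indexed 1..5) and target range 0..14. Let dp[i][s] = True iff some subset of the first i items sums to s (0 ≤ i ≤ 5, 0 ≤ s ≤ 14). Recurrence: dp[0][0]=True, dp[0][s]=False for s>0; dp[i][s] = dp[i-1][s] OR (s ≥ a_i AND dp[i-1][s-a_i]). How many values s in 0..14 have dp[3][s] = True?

7

i\s   0   1   2   3   4   5   6   7   8   9  10  11  12  13  14
  0   T   F   F   F   F   F   F   F   F   F   F   F   F   F   F
  1   T   F   F   F   F   T   F   F   F   F   F   F   F   F   F
  2   T   F   T   F   F   T   F   T   F   F   F   F   F   F   F
  3   T   F   T   F   F   T   F   T   F   T   F   T   F   F   T
  4   T   T   T   T   F   T   T   T   T   T   T   T   T   F   T
  5   T   T   T   T   T   T   T   T   T   T   T   T   T   T   T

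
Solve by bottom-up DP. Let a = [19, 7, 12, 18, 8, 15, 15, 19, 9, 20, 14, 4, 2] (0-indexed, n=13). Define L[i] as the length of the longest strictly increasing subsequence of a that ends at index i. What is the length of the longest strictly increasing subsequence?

   i    0    1    2    3    4    5    6    7    8    9   10   11   12
a[i]   19    7   12   18    8   15   15   19    9   20   14    4    2
L[i]    1    1    2    3    2    3    3    4    3    5    4    1    1

5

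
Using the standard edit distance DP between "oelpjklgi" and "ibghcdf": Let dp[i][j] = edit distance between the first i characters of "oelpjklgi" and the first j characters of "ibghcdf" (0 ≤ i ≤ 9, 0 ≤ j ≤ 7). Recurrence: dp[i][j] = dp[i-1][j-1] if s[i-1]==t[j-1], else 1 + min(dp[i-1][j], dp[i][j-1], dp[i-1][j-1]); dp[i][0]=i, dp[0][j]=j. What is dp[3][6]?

6

   ''  i  b  g  h  c  d  f
''  0  1  2  3  4  5  6  7
 o  1  1  2  3  4  5  6  7
 e  2  2  2  3  4  5  6  7
 l  3  3  3  3  4  5  6  7
 p  4  4  4  4  4  5  6  7
 j  5  5  5  5  5  5  6  7
 k  6  6  6  6  6  6  6  7
 l  7  7  7  7  7  7  7  7
 g  8  8  8  7  8  8  8  8
 i  9  8  9  8  8  9  9  9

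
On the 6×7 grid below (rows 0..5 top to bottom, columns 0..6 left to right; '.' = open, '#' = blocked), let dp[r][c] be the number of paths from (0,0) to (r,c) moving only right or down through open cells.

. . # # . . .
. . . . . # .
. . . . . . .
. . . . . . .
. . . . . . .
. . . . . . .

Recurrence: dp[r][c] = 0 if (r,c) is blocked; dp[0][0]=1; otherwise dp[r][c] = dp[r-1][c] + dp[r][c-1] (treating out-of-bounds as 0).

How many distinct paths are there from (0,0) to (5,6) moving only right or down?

r\c   0   1   2   3   4   5   6
  0   1   1   0   0   0   0   0
  1   1   2   2   2   2   0   0
  2   1   3   5   7   9   9   9
  3   1   4   9  16  25  34  43
  4   1   5  14  30  55  89 132
  5   1   6  20  50 105 194 326

326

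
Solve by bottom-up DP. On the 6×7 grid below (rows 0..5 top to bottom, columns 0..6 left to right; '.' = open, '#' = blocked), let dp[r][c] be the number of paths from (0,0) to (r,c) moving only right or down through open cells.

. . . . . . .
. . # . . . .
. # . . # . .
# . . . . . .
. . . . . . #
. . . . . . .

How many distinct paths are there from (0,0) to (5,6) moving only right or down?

r\c   0   1   2   3   4   5   6
  0   1   1   1   1   1   1   1
  1   1   2   0   1   2   3   4
  2   1   0   0   1   0   3   7
  3   0   0   0   1   1   4  11
  4   0   0   0   1   2   6   0
  5   0   0   0   1   3   9   9

9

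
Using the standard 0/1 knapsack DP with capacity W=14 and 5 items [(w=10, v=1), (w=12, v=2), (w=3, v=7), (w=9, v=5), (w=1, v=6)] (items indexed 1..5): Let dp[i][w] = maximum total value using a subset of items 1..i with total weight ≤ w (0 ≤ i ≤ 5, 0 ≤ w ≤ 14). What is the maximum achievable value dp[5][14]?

18

i\w   0   1   2   3   4   5   6   7   8   9  10  11  12  13  14
  0   0   0   0   0   0   0   0   0   0   0   0   0   0   0   0
  1   0   0   0   0   0   0   0   0   0   0   1   1   1   1   1
  2   0   0   0   0   0   0   0   0   0   0   1   1   2   2   2
  3   0   0   0   7   7   7   7   7   7   7   7   7   7   8   8
  4   0   0   0   7   7   7   7   7   7   7   7   7  12  12  12
  5   0   6   6   7  13  13  13  13  13  13  13  13  13  18  18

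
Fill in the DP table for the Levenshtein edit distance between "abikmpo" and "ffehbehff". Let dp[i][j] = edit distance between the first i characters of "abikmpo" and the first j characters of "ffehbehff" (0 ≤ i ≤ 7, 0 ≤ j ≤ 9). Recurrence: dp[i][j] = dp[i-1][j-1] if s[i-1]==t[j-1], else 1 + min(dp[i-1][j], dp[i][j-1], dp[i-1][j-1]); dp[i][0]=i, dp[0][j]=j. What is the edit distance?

   ''  f  f  e  h  b  e  h  f  f
''  0  1  2  3  4  5  6  7  8  9
 a  1  1  2  3  4  5  6  7  8  9
 b  2  2  2  3  4  4  5  6  7  8
 i  3  3  3  3  4  5  5  6  7  8
 k  4  4  4  4  4  5  6  6  7  8
 m  5  5  5  5  5  5  6  7  7  8
 p  6  6  6  6  6  6  6  7  8  8
 o  7  7  7  7  7  7  7  7  8  9

9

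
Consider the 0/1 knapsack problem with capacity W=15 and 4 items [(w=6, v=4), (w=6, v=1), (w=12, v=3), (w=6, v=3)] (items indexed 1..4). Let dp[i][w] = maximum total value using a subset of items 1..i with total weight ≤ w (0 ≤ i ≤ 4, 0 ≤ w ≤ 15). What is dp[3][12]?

i\w   0   1   2   3   4   5   6   7   8   9  10  11  12  13  14  15
  0   0   0   0   0   0   0   0   0   0   0   0   0   0   0   0   0
  1   0   0   0   0   0   0   4   4   4   4   4   4   4   4   4   4
  2   0   0   0   0   0   0   4   4   4   4   4   4   5   5   5   5
  3   0   0   0   0   0   0   4   4   4   4   4   4   5   5   5   5
  4   0   0   0   0   0   0   4   4   4   4   4   4   7   7   7   7

5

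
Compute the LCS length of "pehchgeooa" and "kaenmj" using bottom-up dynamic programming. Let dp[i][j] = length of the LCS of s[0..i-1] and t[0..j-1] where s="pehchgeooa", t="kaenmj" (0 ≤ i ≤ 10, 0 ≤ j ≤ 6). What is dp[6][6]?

   ''  k  a  e  n  m  j
''  0  0  0  0  0  0  0
 p  0  0  0  0  0  0  0
 e  0  0  0  1  1  1  1
 h  0  0  0  1  1  1  1
 c  0  0  0  1  1  1  1
 h  0  0  0  1  1  1  1
 g  0  0  0  1  1  1  1
 e  0  0  0  1  1  1  1
 o  0  0  0  1  1  1  1
 o  0  0  0  1  1  1  1
 a  0  0  1  1  1  1  1

1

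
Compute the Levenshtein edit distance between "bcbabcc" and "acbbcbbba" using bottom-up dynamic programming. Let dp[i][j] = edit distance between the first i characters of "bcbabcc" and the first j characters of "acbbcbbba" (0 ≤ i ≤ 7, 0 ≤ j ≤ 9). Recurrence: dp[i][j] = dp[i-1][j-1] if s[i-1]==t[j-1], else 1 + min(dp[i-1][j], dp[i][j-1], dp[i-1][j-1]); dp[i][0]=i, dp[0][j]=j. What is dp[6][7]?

   ''  a  c  b  b  c  b  b  b  a
''  0  1  2  3  4  5  6  7  8  9
 b  1  1  2  2  3  4  5  6  7  8
 c  2  2  1  2  3  3  4  5  6  7
 b  3  3  2  1  2  3  3  4  5  6
 a  4  3  3  2  2  3  4  4  5  5
 b  5  4  4  3  2  3  3  4  4  5
 c  6  5  4  4  3  2  3  4  5  5
 c  7  6  5  5  4  3  3  4  5  6

4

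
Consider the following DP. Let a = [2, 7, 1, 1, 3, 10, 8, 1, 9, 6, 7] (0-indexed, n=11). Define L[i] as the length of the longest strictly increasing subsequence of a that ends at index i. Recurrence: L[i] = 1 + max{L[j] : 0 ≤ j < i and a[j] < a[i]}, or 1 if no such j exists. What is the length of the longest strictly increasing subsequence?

   i    0    1    2    3    4    5    6    7    8    9   10
a[i]    2    7    1    1    3   10    8    1    9    6    7
L[i]    1    2    1    1    2    3    3    1    4    3    4

4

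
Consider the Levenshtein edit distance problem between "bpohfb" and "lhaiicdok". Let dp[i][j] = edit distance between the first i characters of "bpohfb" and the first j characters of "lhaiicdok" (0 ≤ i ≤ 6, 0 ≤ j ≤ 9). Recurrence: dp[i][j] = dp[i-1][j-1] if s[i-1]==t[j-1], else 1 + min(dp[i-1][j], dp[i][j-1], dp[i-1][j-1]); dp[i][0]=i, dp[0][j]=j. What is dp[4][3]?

4

   ''  l  h  a  i  i  c  d  o  k
''  0  1  2  3  4  5  6  7  8  9
 b  1  1  2  3  4  5  6  7  8  9
 p  2  2  2  3  4  5  6  7  8  9
 o  3  3  3  3  4  5  6  7  7  8
 h  4  4  3  4  4  5  6  7  8  8
 f  5  5  4  4  5  5  6  7  8  9
 b  6  6  5  5  5  6  6  7  8  9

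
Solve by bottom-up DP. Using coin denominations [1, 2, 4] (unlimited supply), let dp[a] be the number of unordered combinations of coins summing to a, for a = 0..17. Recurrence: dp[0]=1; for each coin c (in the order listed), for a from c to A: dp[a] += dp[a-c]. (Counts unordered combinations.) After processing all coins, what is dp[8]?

9

after  coin     0     1     2     3     4     5     6     7     8     9    10    11    12    13    14    15    16    17
          1     1     1     1     1     1     1     1     1     1     1     1     1     1     1     1     1     1     1
          2     1     1     2     2     3     3     4     4     5     5     6     6     7     7     8     8     9     9
          4     1     1     2     2     4     4     6     6     9     9    12    12    16    16    20    20    25    25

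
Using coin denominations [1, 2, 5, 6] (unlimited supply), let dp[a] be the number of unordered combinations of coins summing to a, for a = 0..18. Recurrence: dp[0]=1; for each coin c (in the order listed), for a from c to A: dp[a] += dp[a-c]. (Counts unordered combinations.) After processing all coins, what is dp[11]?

after  coin     0     1     2     3     4     5     6     7     8     9    10    11    12    13    14    15    16    17    18
          1     1     1     1     1     1     1     1     1     1     1     1     1     1     1     1     1     1     1     1
          2     1     1     2     2     3     3     4     4     5     5     6     6     7     7     8     8     9     9    10
          5     1     1     2     2     3     4     5     6     7     8    10    11    13    14    16    18    20    22    24
          6     1     1     2     2     3     4     6     7     9    10    13    15    19    21    25    28    33    37    43

15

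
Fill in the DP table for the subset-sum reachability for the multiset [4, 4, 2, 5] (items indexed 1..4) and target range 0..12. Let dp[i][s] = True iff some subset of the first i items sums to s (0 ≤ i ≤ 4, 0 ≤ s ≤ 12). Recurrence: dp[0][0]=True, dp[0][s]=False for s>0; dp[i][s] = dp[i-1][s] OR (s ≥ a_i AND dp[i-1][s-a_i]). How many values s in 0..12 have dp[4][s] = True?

i\s   0   1   2   3   4   5   6   7   8   9  10  11  12
  0   T   F   F   F   F   F   F   F   F   F   F   F   F
  1   T   F   F   F   T   F   F   F   F   F   F   F   F
  2   T   F   F   F   T   F   F   F   T   F   F   F   F
  3   T   F   T   F   T   F   T   F   T   F   T   F   F
  4   T   F   T   F   T   T   T   T   T   T   T   T   F

10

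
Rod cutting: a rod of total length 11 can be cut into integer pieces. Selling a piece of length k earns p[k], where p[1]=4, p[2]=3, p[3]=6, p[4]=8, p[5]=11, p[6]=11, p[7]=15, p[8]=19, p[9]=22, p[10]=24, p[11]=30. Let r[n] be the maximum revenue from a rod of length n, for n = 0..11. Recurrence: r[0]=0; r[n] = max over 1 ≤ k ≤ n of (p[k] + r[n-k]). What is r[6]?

24

   n    0    1    2    3    4    5    6    7    8    9   10   11
r[n]    0    4    8   12   16   20   24   28   32   36   40   44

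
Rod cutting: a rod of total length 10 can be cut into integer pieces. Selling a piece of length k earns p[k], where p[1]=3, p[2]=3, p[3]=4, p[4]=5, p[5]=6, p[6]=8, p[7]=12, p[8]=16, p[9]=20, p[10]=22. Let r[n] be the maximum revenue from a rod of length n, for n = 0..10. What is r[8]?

24

   n    0    1    2    3    4    5    6    7    8    9   10
r[n]    0    3    6    9   12   15   18   21   24   27   30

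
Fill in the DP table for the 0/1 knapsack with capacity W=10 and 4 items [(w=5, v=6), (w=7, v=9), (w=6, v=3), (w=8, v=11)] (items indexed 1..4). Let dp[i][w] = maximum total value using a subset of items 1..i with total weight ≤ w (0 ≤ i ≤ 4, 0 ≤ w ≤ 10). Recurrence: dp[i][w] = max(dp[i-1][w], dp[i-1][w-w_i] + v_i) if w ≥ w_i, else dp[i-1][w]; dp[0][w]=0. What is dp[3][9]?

i\w   0   1   2   3   4   5   6   7   8   9  10
  0   0   0   0   0   0   0   0   0   0   0   0
  1   0   0   0   0   0   6   6   6   6   6   6
  2   0   0   0   0   0   6   6   9   9   9   9
  3   0   0   0   0   0   6   6   9   9   9   9
  4   0   0   0   0   0   6   6   9  11  11  11

9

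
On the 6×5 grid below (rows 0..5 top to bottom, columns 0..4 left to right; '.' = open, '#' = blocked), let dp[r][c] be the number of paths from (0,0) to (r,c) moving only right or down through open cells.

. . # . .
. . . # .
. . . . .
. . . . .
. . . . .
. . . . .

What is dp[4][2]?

14

r\c   0   1   2   3   4
  0   1   1   0   0   0
  1   1   2   2   0   0
  2   1   3   5   5   5
  3   1   4   9  14  19
  4   1   5  14  28  47
  5   1   6  20  48  95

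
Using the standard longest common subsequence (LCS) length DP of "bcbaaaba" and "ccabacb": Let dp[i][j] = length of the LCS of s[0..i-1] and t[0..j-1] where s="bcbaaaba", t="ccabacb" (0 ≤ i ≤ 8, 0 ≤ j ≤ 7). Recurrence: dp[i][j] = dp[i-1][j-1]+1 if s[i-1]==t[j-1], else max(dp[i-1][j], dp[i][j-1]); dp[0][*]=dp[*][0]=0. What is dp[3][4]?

   ''  c  c  a  b  a  c  b
''  0  0  0  0  0  0  0  0
 b  0  0  0  0  1  1  1  1
 c  0  1  1  1  1  1  2  2
 b  0  1  1  1  2  2  2  3
 a  0  1  1  2  2  3  3  3
 a  0  1  1  2  2  3  3  3
 a  0  1  1  2  2  3  3  3
 b  0  1  1  2  3  3  3  4
 a  0  1  1  2  3  4  4  4

2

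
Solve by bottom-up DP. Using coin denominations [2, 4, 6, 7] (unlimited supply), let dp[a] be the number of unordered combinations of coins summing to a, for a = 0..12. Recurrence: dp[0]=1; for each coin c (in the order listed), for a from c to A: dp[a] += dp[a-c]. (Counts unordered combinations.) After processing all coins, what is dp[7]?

after  coin     0     1     2     3     4     5     6     7     8     9    10    11    12
          2     1     0     1     0     1     0     1     0     1     0     1     0     1
          4     1     0     1     0     2     0     2     0     3     0     3     0     4
          6     1     0     1     0     2     0     3     0     4     0     5     0     7
          7     1     0     1     0     2     0     3     1     4     1     5     2     7

1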